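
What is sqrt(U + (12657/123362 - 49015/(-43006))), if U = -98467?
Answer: I*sqrt(173215259602877462128734)/1326326543 ≈ 313.79*I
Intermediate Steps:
sqrt(U + (12657/123362 - 49015/(-43006))) = sqrt(-98467 + (12657/123362 - 49015/(-43006))) = sqrt(-98467 + (12657*(1/123362) - 49015*(-1/43006))) = sqrt(-98467 + (12657/123362 + 49015/43006)) = sqrt(-98467 + 1647728843/1326326543) = sqrt(-130597747980738/1326326543) = I*sqrt(173215259602877462128734)/1326326543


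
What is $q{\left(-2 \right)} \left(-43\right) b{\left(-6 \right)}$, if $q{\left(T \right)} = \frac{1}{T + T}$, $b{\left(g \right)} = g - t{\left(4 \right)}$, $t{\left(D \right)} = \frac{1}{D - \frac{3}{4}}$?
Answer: $- \frac{1763}{26} \approx -67.808$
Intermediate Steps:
$t{\left(D \right)} = \frac{1}{- \frac{3}{4} + D}$ ($t{\left(D \right)} = \frac{1}{D - \frac{3}{4}} = \frac{1}{- \frac{3}{4} + D}$)
$b{\left(g \right)} = - \frac{4}{13} + g$ ($b{\left(g \right)} = g - \frac{4}{-3 + 4 \cdot 4} = g - \frac{4}{-3 + 16} = g - \frac{4}{13} = - \frac{4}{13} + g$)
$q{\left(T \right)} = \frac{1}{2 T}$
$q{\left(-2 \right)} \left(-43\right) b{\left(-6 \right)} = \frac{1}{2 \left(-2\right)} \left(-43\right) \left(- \frac{4}{13} - 6\right) = \frac{1}{2} \left(- \frac{1}{2}\right) \left(-43\right) \left(- \frac{82}{13}\right) = \left(- \frac{1}{4}\right) \left(-43\right) \left(- \frac{82}{13}\right) = \frac{43}{4} \left(- \frac{82}{13}\right) = - \frac{1763}{26}$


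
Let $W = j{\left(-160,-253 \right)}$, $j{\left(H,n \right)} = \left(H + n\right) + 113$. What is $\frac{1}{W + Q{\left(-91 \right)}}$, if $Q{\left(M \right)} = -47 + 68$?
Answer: $- \frac{1}{279} \approx -0.0035842$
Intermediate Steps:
$j{\left(H,n \right)} = 113 + H + n$
$Q{\left(M \right)} = 21$
$W = -300$ ($W = 113 - 160 - 253 = -300$)
$\frac{1}{W + Q{\left(-91 \right)}} = \frac{1}{-300 + 21} = \frac{1}{-279} = - \frac{1}{279}$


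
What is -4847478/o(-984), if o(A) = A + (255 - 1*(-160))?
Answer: 4847478/569 ≈ 8519.3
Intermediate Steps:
o(A) = 415 + A (o(A) = A + (255 + 160) = A + 415 = 415 + A)
-4847478/o(-984) = -4847478/(415 - 984) = -4847478/(-569) = -4847478*(-1/569) = 4847478/569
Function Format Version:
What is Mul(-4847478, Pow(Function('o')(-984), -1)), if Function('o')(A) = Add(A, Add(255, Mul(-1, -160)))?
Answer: Rational(4847478, 569) ≈ 8519.3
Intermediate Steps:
Function('o')(A) = Add(415, A) (Function('o')(A) = Add(A, Add(255, 160)) = Add(A, 415) = Add(415, A))
Mul(-4847478, Pow(Function('o')(-984), -1)) = Mul(-4847478, Pow(Add(415, -984), -1)) = Mul(-4847478, Pow(-569, -1)) = Mul(-4847478, Rational(-1, 569)) = Rational(4847478, 569)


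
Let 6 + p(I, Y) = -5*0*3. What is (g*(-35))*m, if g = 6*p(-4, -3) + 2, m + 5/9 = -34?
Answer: -370090/9 ≈ -41121.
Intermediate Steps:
m = -311/9 (m = -5/9 - 34 = -311/9 ≈ -34.556)
p(I, Y) = -6 (p(I, Y) = -6 - 5*0*3 = -6 + 0*3 = -6 + 0 = -6)
g = -34 (g = 6*(-6) + 2 = -36 + 2 = -34)
(g*(-35))*m = -34*(-35)*(-311/9) = 1190*(-311/9) = -370090/9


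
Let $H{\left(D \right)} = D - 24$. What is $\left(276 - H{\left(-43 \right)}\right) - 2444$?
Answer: $-2101$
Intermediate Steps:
$H{\left(D \right)} = -24 + D$ ($H{\left(D \right)} = D - 24 = -24 + D$)
$\left(276 - H{\left(-43 \right)}\right) - 2444 = \left(276 - \left(-24 - 43\right)\right) - 2444 = \left(276 - -67\right) - 2444 = \left(276 + 67\right) - 2444 = 343 - 2444 = -2101$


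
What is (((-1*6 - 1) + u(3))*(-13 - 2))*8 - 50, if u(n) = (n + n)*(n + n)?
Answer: -3530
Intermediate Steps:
u(n) = 4*n² (u(n) = (2*n)*(2*n) = 4*n²)
(((-1*6 - 1) + u(3))*(-13 - 2))*8 - 50 = (((-1*6 - 1) + 4*3²)*(-13 - 2))*8 - 50 = (((-6 - 1) + 4*9)*(-15))*8 - 50 = ((-7 + 36)*(-15))*8 - 50 = (29*(-15))*8 - 50 = -435*8 - 50 = -3480 - 50 = -3530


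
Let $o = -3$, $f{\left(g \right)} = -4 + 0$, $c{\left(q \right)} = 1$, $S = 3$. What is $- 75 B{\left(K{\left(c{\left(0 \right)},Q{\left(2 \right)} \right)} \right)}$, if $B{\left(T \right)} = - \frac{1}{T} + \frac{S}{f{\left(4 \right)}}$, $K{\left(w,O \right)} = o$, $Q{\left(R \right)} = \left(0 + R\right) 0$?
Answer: $\frac{125}{4} \approx 31.25$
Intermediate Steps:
$f{\left(g \right)} = -4$
$Q{\left(R \right)} = 0$ ($Q{\left(R \right)} = R 0 = 0$)
$K{\left(w,O \right)} = -3$
$B{\left(T \right)} = - \frac{3}{4} - \frac{1}{T}$ ($B{\left(T \right)} = - \frac{1}{T} + \frac{3}{-4} = - \frac{1}{T} + 3 \left(- \frac{1}{4}\right) = - \frac{1}{T} - \frac{3}{4} = - \frac{3}{4} - \frac{1}{T}$)
$- 75 B{\left(K{\left(c{\left(0 \right)},Q{\left(2 \right)} \right)} \right)} = - 75 \left(- \frac{3}{4} - \frac{1}{-3}\right) = - 75 \left(- \frac{3}{4} - - \frac{1}{3}\right) = - 75 \left(- \frac{3}{4} + \frac{1}{3}\right) = \left(-75\right) \left(- \frac{5}{12}\right) = \frac{125}{4}$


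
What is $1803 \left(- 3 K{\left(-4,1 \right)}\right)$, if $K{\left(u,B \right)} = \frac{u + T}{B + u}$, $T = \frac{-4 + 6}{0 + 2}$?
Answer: $-5409$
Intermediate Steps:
$T = 1$ ($T = \frac{2}{2} = 2 \cdot \frac{1}{2} = 1$)
$K{\left(u,B \right)} = \frac{1 + u}{B + u}$ ($K{\left(u,B \right)} = \frac{u + 1}{B + u} = \frac{1 + u}{B + u}$)
$1803 \left(- 3 K{\left(-4,1 \right)}\right) = 1803 \left(- 3 \frac{1 - 4}{1 - 4}\right) = 1803 \left(- 3 \frac{1}{-3} \left(-3\right)\right) = 1803 \left(- 3 \left(\left(- \frac{1}{3}\right) \left(-3\right)\right)\right) = 1803 \left(\left(-3\right) 1\right) = 1803 \left(-3\right) = -5409$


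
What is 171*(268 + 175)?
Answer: 75753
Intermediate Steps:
171*(268 + 175) = 171*443 = 75753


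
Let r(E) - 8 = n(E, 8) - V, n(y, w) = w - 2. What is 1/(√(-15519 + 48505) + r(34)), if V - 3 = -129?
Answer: -70/6693 + √32986/13386 ≈ 0.0031093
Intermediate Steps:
n(y, w) = -2 + w
V = -126 (V = 3 - 129 = -126)
r(E) = 140 (r(E) = 8 + ((-2 + 8) - 1*(-126)) = 8 + (6 + 126) = 8 + 132 = 140)
1/(√(-15519 + 48505) + r(34)) = 1/(√(-15519 + 48505) + 140) = 1/(√32986 + 140) = 1/(140 + √32986)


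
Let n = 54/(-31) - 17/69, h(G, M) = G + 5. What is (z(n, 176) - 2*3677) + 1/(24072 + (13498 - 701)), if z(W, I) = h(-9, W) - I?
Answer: -277771045/36869 ≈ -7534.0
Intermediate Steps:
h(G, M) = 5 + G
n = -4253/2139 (n = 54*(-1/31) - 17*1/69 = -54/31 - 17/69 = -4253/2139 ≈ -1.9883)
z(W, I) = -4 - I (z(W, I) = (5 - 9) - I = -4 - I)
(z(n, 176) - 2*3677) + 1/(24072 + (13498 - 701)) = ((-4 - 1*176) - 2*3677) + 1/(24072 + (13498 - 701)) = ((-4 - 176) - 7354) + 1/(24072 + 12797) = (-180 - 7354) + 1/36869 = -7534 + 1/36869 = -277771045/36869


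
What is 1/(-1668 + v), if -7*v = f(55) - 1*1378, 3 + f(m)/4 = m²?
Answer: -1/3198 ≈ -0.00031270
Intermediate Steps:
f(m) = -12 + 4*m²
v = -1530 (v = -((-12 + 4*55²) - 1*1378)/7 = -((-12 + 4*3025) - 1378)/7 = -((-12 + 12100) - 1378)/7 = -(12088 - 1378)/7 = -⅐*10710 = -1530)
1/(-1668 + v) = 1/(-1668 - 1530) = 1/(-3198) = -1/3198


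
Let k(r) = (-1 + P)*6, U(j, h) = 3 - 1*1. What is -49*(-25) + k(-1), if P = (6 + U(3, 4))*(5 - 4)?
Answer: 1267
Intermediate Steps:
U(j, h) = 2 (U(j, h) = 3 - 1 = 2)
P = 8 (P = (6 + 2)*(5 - 4) = 8*1 = 8)
k(r) = 42 (k(r) = (-1 + 8)*6 = 7*6 = 42)
-49*(-25) + k(-1) = -49*(-25) + 42 = 1225 + 42 = 1267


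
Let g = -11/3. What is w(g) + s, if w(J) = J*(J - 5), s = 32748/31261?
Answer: 9235378/281349 ≈ 32.825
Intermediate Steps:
s = 32748/31261 (s = 32748*(1/31261) = 32748/31261 ≈ 1.0476)
g = -11/3 (g = -11*⅓ = -11/3 ≈ -3.6667)
w(J) = J*(-5 + J)
w(g) + s = -11*(-5 - 11/3)/3 + 32748/31261 = -11/3*(-26/3) + 32748/31261 = 286/9 + 32748/31261 = 9235378/281349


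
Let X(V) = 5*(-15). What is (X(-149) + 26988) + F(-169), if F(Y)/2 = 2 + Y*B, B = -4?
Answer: 28269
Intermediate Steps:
X(V) = -75
F(Y) = 4 - 8*Y (F(Y) = 2*(2 + Y*(-4)) = 2*(2 - 4*Y) = 4 - 8*Y)
(X(-149) + 26988) + F(-169) = (-75 + 26988) + (4 - 8*(-169)) = 26913 + (4 + 1352) = 26913 + 1356 = 28269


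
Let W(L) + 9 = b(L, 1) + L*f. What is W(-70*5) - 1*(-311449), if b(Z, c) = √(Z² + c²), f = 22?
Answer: 303740 + √122501 ≈ 3.0409e+5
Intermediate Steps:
W(L) = -9 + √(1 + L²) + 22*L (W(L) = -9 + (√(L² + 1²) + L*22) = -9 + (√(L² + 1) + 22*L) = -9 + (√(1 + L²) + 22*L) = -9 + √(1 + L²) + 22*L)
W(-70*5) - 1*(-311449) = (-9 + √(1 + (-70*5)²) + 22*(-70*5)) - 1*(-311449) = (-9 + √(1 + (-350)²) + 22*(-350)) + 311449 = (-9 + √(1 + 122500) - 7700) + 311449 = (-9 + √122501 - 7700) + 311449 = (-7709 + √122501) + 311449 = 303740 + √122501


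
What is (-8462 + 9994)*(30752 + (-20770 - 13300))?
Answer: -5083176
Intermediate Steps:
(-8462 + 9994)*(30752 + (-20770 - 13300)) = 1532*(30752 - 34070) = 1532*(-3318) = -5083176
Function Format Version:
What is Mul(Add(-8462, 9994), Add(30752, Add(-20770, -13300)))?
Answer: -5083176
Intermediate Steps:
Mul(Add(-8462, 9994), Add(30752, Add(-20770, -13300))) = Mul(1532, Add(30752, -34070)) = Mul(1532, -3318) = -5083176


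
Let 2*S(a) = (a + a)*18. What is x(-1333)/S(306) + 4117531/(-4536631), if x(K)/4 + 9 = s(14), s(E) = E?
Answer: -513377912/567903717 ≈ -0.90399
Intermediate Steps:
x(K) = 20 (x(K) = -36 + 4*14 = -36 + 56 = 20)
S(a) = 18*a (S(a) = ((a + a)*18)/2 = ((2*a)*18)/2 = (36*a)/2 = 18*a)
x(-1333)/S(306) + 4117531/(-4536631) = 20/((18*306)) + 4117531/(-4536631) = 20/5508 + 4117531*(-1/4536631) = 20*(1/5508) - 374321/412421 = 5/1377 - 374321/412421 = -513377912/567903717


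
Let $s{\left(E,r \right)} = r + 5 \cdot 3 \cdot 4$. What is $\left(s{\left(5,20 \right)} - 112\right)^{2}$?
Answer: $1024$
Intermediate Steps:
$s{\left(E,r \right)} = 60 + r$ ($s{\left(E,r \right)} = r + 15 \cdot 4 = r + 60 = 60 + r$)
$\left(s{\left(5,20 \right)} - 112\right)^{2} = \left(\left(60 + 20\right) - 112\right)^{2} = \left(80 - 112\right)^{2} = \left(-32\right)^{2} = 1024$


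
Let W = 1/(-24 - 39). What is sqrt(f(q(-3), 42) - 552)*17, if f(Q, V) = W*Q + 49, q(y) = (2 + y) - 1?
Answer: 17*I*sqrt(221809)/21 ≈ 381.26*I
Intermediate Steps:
q(y) = 1 + y
W = -1/63 (W = 1/(-63) = -1/63 ≈ -0.015873)
f(Q, V) = 49 - Q/63 (f(Q, V) = -Q/63 + 49 = 49 - Q/63)
sqrt(f(q(-3), 42) - 552)*17 = sqrt((49 - (1 - 3)/63) - 552)*17 = sqrt((49 - 1/63*(-2)) - 552)*17 = sqrt((49 + 2/63) - 552)*17 = sqrt(3089/63 - 552)*17 = sqrt(-31687/63)*17 = (I*sqrt(221809)/21)*17 = 17*I*sqrt(221809)/21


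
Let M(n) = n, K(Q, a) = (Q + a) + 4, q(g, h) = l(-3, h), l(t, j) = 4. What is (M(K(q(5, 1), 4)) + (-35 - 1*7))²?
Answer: 900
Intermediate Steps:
q(g, h) = 4
K(Q, a) = 4 + Q + a
(M(K(q(5, 1), 4)) + (-35 - 1*7))² = ((4 + 4 + 4) + (-35 - 1*7))² = (12 + (-35 - 7))² = (12 - 42)² = (-30)² = 900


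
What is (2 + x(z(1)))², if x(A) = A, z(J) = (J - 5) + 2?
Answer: 0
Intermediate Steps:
z(J) = -3 + J (z(J) = (-5 + J) + 2 = -3 + J)
(2 + x(z(1)))² = (2 + (-3 + 1))² = (2 - 2)² = 0² = 0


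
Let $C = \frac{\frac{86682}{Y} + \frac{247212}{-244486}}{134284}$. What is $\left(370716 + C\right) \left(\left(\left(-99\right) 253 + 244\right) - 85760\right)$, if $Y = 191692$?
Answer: $- \frac{64487183073195977163518697}{1573338832184152} \approx -4.0987 \cdot 10^{10}$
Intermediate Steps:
$C = - \frac{6549006813}{1573338832184152}$ ($C = \frac{\frac{86682}{191692} + \frac{247212}{-244486}}{134284} = \left(86682 \cdot \frac{1}{191692} + 247212 \left(- \frac{1}{244486}\right)\right) \frac{1}{134284} = \left(\frac{43341}{95846} - \frac{123606}{122243}\right) \frac{1}{134284} = \left(- \frac{6549006813}{11716502578}\right) \frac{1}{134284} = - \frac{6549006813}{1573338832184152} \approx -4.1625 \cdot 10^{-6}$)
$\left(370716 + C\right) \left(\left(\left(-99\right) 253 + 244\right) - 85760\right) = \left(370716 - \frac{6549006813}{1573338832184152}\right) \left(\left(\left(-99\right) 253 + 244\right) - 85760\right) = \frac{583261878505431086019 \left(\left(-25047 + 244\right) - 85760\right)}{1573338832184152} = \frac{583261878505431086019 \left(-24803 - 85760\right)}{1573338832184152} = \frac{583261878505431086019}{1573338832184152} \left(-110563\right) = - \frac{64487183073195977163518697}{1573338832184152}$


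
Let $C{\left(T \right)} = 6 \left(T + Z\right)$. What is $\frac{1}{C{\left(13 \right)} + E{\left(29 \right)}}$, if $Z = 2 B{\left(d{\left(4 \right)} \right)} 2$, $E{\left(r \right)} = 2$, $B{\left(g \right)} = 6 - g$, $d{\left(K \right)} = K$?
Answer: $\frac{1}{128} \approx 0.0078125$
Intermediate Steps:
$Z = 8$ ($Z = 2 \left(6 - 4\right) 2 = 2 \cdot 2 \cdot 2 = 4 \cdot 2 = 8$)
$C{\left(T \right)} = 48 + 6 T$ ($C{\left(T \right)} = 6 \left(T + 8\right) = 6 \left(8 + T\right) = 48 + 6 T$)
$\frac{1}{C{\left(13 \right)} + E{\left(29 \right)}} = \frac{1}{\left(48 + 6 \cdot 13\right) + 2} = \frac{1}{\left(48 + 78\right) + 2} = \frac{1}{126 + 2} = \frac{1}{128}$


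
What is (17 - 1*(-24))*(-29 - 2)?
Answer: -1271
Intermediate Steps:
(17 - 1*(-24))*(-29 - 2) = (17 + 24)*(-31) = 41*(-31) = -1271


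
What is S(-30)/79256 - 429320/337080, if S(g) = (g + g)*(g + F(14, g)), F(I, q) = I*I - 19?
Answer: -231245197/166972578 ≈ -1.3849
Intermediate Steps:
F(I, q) = -19 + I**2 (F(I, q) = I**2 - 19 = -19 + I**2)
S(g) = 2*g*(177 + g) (S(g) = (g + g)*(g + (-19 + 14**2)) = (2*g)*(g + (-19 + 196)) = (2*g)*(g + 177) = (2*g)*(177 + g) = 2*g*(177 + g))
S(-30)/79256 - 429320/337080 = (2*(-30)*(177 - 30))/79256 - 429320/337080 = (2*(-30)*147)*(1/79256) - 429320*1/337080 = -8820*1/79256 - 10733/8427 = -2205/19814 - 10733/8427 = -231245197/166972578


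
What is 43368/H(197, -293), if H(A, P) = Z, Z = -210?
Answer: -7228/35 ≈ -206.51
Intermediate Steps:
H(A, P) = -210
43368/H(197, -293) = 43368/(-210) = 43368*(-1/210) = -7228/35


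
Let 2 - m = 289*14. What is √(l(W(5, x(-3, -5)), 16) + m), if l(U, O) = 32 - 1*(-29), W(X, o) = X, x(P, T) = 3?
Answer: I*√3983 ≈ 63.111*I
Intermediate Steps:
l(U, O) = 61 (l(U, O) = 32 + 29 = 61)
m = -4044 (m = 2 - 289*14 = 2 - 1*4046 = 2 - 4046 = -4044)
√(l(W(5, x(-3, -5)), 16) + m) = √(61 - 4044) = √(-3983) = I*√3983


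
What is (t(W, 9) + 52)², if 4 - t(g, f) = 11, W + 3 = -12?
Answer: 2025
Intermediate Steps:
W = -15 (W = -3 - 12 = -15)
t(g, f) = -7 (t(g, f) = 4 - 1*11 = 4 - 11 = -7)
(t(W, 9) + 52)² = (-7 + 52)² = 45² = 2025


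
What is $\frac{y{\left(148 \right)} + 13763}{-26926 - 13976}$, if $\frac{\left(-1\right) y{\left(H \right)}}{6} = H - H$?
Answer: $- \frac{13763}{40902} \approx -0.33649$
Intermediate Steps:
$y{\left(H \right)} = 0$ ($y{\left(H \right)} = - 6 \left(H - H\right) = \left(-6\right) 0 = 0$)
$\frac{y{\left(148 \right)} + 13763}{-26926 - 13976} = \frac{0 + 13763}{-26926 - 13976} = \frac{13763}{-40902} = 13763 \left(- \frac{1}{40902}\right) = - \frac{13763}{40902}$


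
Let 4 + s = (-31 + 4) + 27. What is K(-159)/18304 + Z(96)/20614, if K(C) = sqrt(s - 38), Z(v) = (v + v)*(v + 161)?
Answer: 24672/10307 + I*sqrt(42)/18304 ≈ 2.3937 + 0.00035406*I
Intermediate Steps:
s = -4 (s = -4 + ((-31 + 4) + 27) = -4 + (-27 + 27) = -4 + 0 = -4)
Z(v) = 2*v*(161 + v) (Z(v) = (2*v)*(161 + v) = 2*v*(161 + v))
K(C) = I*sqrt(42) (K(C) = sqrt(-4 - 38) = sqrt(-42) = I*sqrt(42))
K(-159)/18304 + Z(96)/20614 = (I*sqrt(42))/18304 + (2*96*(161 + 96))/20614 = (I*sqrt(42))*(1/18304) + (2*96*257)*(1/20614) = I*sqrt(42)/18304 + 49344*(1/20614) = I*sqrt(42)/18304 + 24672/10307 = 24672/10307 + I*sqrt(42)/18304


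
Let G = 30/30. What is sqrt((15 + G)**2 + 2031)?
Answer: sqrt(2287) ≈ 47.823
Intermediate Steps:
G = 1 (G = 30*(1/30) = 1)
sqrt((15 + G)**2 + 2031) = sqrt((15 + 1)**2 + 2031) = sqrt(16**2 + 2031) = sqrt(256 + 2031) = sqrt(2287)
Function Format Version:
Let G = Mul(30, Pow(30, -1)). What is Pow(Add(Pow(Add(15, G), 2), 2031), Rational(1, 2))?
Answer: Pow(2287, Rational(1, 2)) ≈ 47.823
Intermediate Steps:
G = 1 (G = Mul(30, Rational(1, 30)) = 1)
Pow(Add(Pow(Add(15, G), 2), 2031), Rational(1, 2)) = Pow(Add(Pow(Add(15, 1), 2), 2031), Rational(1, 2)) = Pow(Add(Pow(16, 2), 2031), Rational(1, 2)) = Pow(Add(256, 2031), Rational(1, 2)) = Pow(2287, Rational(1, 2))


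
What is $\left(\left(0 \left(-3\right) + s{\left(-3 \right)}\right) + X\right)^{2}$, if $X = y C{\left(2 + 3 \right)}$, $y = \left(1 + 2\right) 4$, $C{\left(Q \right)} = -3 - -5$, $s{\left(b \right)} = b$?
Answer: $441$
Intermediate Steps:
$C{\left(Q \right)} = 2$ ($C{\left(Q \right)} = -3 + 5 = 2$)
$y = 12$ ($y = 3 \cdot 4 = 12$)
$X = 24$ ($X = 12 \cdot 2 = 24$)
$\left(\left(0 \left(-3\right) + s{\left(-3 \right)}\right) + X\right)^{2} = \left(\left(0 \left(-3\right) - 3\right) + 24\right)^{2} = \left(\left(0 - 3\right) + 24\right)^{2} = \left(-3 + 24\right)^{2} = 21^{2} = 441$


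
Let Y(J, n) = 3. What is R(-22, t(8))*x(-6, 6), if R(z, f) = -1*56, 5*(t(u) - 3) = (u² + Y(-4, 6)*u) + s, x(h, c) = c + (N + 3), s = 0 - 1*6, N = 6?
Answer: -840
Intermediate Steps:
s = -6 (s = 0 - 6 = -6)
x(h, c) = 9 + c (x(h, c) = c + (6 + 3) = c + 9 = 9 + c)
t(u) = 9/5 + u²/5 + 3*u/5 (t(u) = 3 + ((u² + 3*u) - 6)/5 = 3 + (-6 + u² + 3*u)/5 = 3 + (-6/5 + u²/5 + 3*u/5) = 9/5 + u²/5 + 3*u/5)
R(z, f) = -56
R(-22, t(8))*x(-6, 6) = -56*(9 + 6) = -56*15 = -840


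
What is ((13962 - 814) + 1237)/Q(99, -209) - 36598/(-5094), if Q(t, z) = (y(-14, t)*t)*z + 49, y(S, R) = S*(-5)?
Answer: 3780883912/526981941 ≈ 7.1746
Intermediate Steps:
y(S, R) = -5*S
Q(t, z) = 49 + 70*t*z (Q(t, z) = ((-5*(-14))*t)*z + 49 = (70*t)*z + 49 = 70*t*z + 49 = 49 + 70*t*z)
((13962 - 814) + 1237)/Q(99, -209) - 36598/(-5094) = ((13962 - 814) + 1237)/(49 + 70*99*(-209)) - 36598/(-5094) = (13148 + 1237)/(49 - 1448370) - 36598*(-1/5094) = 14385/(-1448321) + 18299/2547 = 14385*(-1/1448321) + 18299/2547 = -2055/206903 + 18299/2547 = 3780883912/526981941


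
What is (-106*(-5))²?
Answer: 280900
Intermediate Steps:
(-106*(-5))² = 530² = 280900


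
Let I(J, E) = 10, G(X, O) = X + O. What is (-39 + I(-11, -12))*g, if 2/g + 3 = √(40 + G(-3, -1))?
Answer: -58/3 ≈ -19.333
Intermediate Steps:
G(X, O) = O + X
g = ⅔ (g = 2/(-3 + √(40 + (-1 - 3))) = 2/(-3 + √(40 - 4)) = 2/(-3 + √36) = 2/(-3 + 6) = 2/3 = 2*(⅓) = ⅔ ≈ 0.66667)
(-39 + I(-11, -12))*g = (-39 + 10)*(⅔) = -29*⅔ = -58/3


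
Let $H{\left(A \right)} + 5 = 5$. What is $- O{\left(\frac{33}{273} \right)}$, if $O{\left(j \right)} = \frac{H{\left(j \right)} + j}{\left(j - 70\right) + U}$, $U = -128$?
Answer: $\frac{1}{1637} \approx 0.00061087$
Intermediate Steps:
$H{\left(A \right)} = 0$ ($H{\left(A \right)} = -5 + 5 = 0$)
$O{\left(j \right)} = \frac{j}{-198 + j}$ ($O{\left(j \right)} = \frac{0 + j}{\left(j - 70\right) - 128} = \frac{j}{\left(-70 + j\right) - 128} = \frac{j}{-198 + j}$)
$- O{\left(\frac{33}{273} \right)} = - \frac{33 \cdot \frac{1}{273}}{-198 + \frac{33}{273}} = - \frac{33 \cdot \frac{1}{273}}{-198 + 33 \cdot \frac{1}{273}} = - \frac{11}{91 \left(-198 + \frac{11}{91}\right)} = - \frac{11}{91 \left(- \frac{18007}{91}\right)} = - \frac{11 \left(-91\right)}{91 \cdot 18007} = \left(-1\right) \left(- \frac{1}{1637}\right) = \frac{1}{1637}$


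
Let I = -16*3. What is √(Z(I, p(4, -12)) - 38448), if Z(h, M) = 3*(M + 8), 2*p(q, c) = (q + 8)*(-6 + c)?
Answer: 2*I*√9687 ≈ 196.85*I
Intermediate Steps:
p(q, c) = (-6 + c)*(8 + q)/2 (p(q, c) = ((q + 8)*(-6 + c))/2 = ((8 + q)*(-6 + c))/2 = ((-6 + c)*(8 + q))/2 = (-6 + c)*(8 + q)/2)
I = -48
Z(h, M) = 24 + 3*M (Z(h, M) = 3*(8 + M) = 24 + 3*M)
√(Z(I, p(4, -12)) - 38448) = √((24 + 3*(-24 - 3*4 + 4*(-12) + (½)*(-12)*4)) - 38448) = √((24 + 3*(-24 - 12 - 48 - 24)) - 38448) = √((24 + 3*(-108)) - 38448) = √((24 - 324) - 38448) = √(-300 - 38448) = √(-38748) = 2*I*√9687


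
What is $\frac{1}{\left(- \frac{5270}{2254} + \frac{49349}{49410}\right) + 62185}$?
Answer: $\frac{912870}{56765598343} \approx 1.6081 \cdot 10^{-5}$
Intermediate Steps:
$\frac{1}{\left(- \frac{5270}{2254} + \frac{49349}{49410}\right) + 62185} = \frac{1}{\left(\left(-5270\right) \frac{1}{2254} + 49349 \cdot \frac{1}{49410}\right) + 62185} = \frac{1}{\left(- \frac{2635}{1127} + \frac{809}{810}\right) + 62185} = \frac{1}{- \frac{1222607}{912870} + 62185} = \frac{1}{\frac{56765598343}{912870}} = \frac{912870}{56765598343}$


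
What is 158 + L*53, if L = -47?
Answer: -2333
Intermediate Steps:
158 + L*53 = 158 - 47*53 = 158 - 2491 = -2333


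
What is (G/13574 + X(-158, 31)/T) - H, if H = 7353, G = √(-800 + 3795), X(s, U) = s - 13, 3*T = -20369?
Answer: -149772744/20369 + √2995/13574 ≈ -7353.0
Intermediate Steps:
T = -20369/3 (T = (⅓)*(-20369) = -20369/3 ≈ -6789.7)
X(s, U) = -13 + s
G = √2995 ≈ 54.727
(G/13574 + X(-158, 31)/T) - H = (√2995/13574 + (-13 - 158)/(-20369/3)) - 1*7353 = (√2995*(1/13574) - 171*(-3/20369)) - 7353 = (√2995/13574 + 513/20369) - 7353 = (513/20369 + √2995/13574) - 7353 = -149772744/20369 + √2995/13574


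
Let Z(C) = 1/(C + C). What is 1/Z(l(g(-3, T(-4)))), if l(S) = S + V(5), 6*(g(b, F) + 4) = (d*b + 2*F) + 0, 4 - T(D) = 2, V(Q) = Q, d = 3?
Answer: 1/3 ≈ 0.33333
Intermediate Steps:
T(D) = 2 (T(D) = 4 - 1*2 = 4 - 2 = 2)
g(b, F) = -4 + b/2 + F/3 (g(b, F) = -4 + ((3*b + 2*F) + 0)/6 = -4 + ((2*F + 3*b) + 0)/6 = -4 + (2*F + 3*b)/6 = -4 + (b/2 + F/3) = -4 + b/2 + F/3)
l(S) = 5 + S (l(S) = S + 5 = 5 + S)
Z(C) = 1/(2*C)
1/Z(l(g(-3, T(-4)))) = 1/(1/(2*(5 + (-4 + (1/2)*(-3) + (1/3)*2)))) = 1/(1/(2*(5 + (-4 - 3/2 + 2/3)))) = 1/(1/(2*(5 - 29/6))) = 1/(1/(2*(1/6))) = 1/((1/2)*6) = 1/3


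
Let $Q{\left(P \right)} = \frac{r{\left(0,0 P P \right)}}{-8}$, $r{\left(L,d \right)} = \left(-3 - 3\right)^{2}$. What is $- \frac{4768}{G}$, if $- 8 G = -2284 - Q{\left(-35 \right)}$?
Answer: $- \frac{76288}{4559} \approx -16.733$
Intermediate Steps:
$r{\left(L,d \right)} = 36$ ($r{\left(L,d \right)} = \left(-6\right)^{2} = 36$)
$Q{\left(P \right)} = - \frac{9}{2}$ ($Q{\left(P \right)} = \frac{36}{-8} = 36 \left(- \frac{1}{8}\right) = - \frac{9}{2}$)
$G = \frac{4559}{16}$ ($G = - \frac{-2284 - - \frac{9}{2}}{8} = - \frac{-2284 + \frac{9}{2}}{8} = \left(- \frac{1}{8}\right) \left(- \frac{4559}{2}\right) = \frac{4559}{16} \approx 284.94$)
$- \frac{4768}{G} = - \frac{4768}{\frac{4559}{16}} = \left(-4768\right) \frac{16}{4559} = - \frac{76288}{4559}$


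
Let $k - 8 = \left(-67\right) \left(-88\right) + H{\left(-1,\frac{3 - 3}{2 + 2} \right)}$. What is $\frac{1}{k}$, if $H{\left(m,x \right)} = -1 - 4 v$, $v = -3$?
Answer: $\frac{1}{5915} \approx 0.00016906$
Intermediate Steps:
$H{\left(m,x \right)} = 11$ ($H{\left(m,x \right)} = -1 - -12 = -1 + 12 = 11$)
$k = 5915$ ($k = 8 + \left(\left(-67\right) \left(-88\right) + 11\right) = 8 + \left(5896 + 11\right) = 8 + 5907 = 5915$)
$\frac{1}{k} = \frac{1}{5915}$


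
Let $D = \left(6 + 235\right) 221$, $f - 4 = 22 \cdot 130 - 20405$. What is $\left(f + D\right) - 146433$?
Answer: $-110713$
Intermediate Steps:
$f = -17541$ ($f = 4 + \left(22 \cdot 130 - 20405\right) = 4 + \left(2860 - 20405\right) = 4 - 17545 = -17541$)
$D = 53261$ ($D = 241 \cdot 221 = 53261$)
$\left(f + D\right) - 146433 = \left(-17541 + 53261\right) - 146433 = 35720 - 146433 = -110713$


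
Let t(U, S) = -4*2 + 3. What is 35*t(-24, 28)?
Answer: -175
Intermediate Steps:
t(U, S) = -5 (t(U, S) = -8 + 3 = -5)
35*t(-24, 28) = 35*(-5) = -175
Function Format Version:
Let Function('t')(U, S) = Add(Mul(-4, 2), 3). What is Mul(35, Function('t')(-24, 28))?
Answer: -175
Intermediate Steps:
Function('t')(U, S) = -5 (Function('t')(U, S) = Add(-8, 3) = -5)
Mul(35, Function('t')(-24, 28)) = Mul(35, -5) = -175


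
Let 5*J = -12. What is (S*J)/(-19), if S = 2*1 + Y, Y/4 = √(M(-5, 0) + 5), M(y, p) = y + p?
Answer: 24/95 ≈ 0.25263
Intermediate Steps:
M(y, p) = p + y
Y = 0 (Y = 4*√((0 - 5) + 5) = 4*√(-5 + 5) = 4*√0 = 4*0 = 0)
J = -12/5 (J = (⅕)*(-12) = -12/5 ≈ -2.4000)
S = 2 (S = 2*1 + 0 = 2 + 0 = 2)
(S*J)/(-19) = (2*(-12/5))/(-19) = -24/5*(-1/19) = 24/95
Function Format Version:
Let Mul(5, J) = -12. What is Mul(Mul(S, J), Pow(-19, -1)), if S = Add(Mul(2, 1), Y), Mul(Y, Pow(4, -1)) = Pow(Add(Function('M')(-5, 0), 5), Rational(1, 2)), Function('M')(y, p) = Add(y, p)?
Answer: Rational(24, 95) ≈ 0.25263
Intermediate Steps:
Function('M')(y, p) = Add(p, y)
Y = 0 (Y = Mul(4, Pow(Add(Add(0, -5), 5), Rational(1, 2))) = Mul(4, Pow(Add(-5, 5), Rational(1, 2))) = Mul(4, Pow(0, Rational(1, 2))) = Mul(4, 0) = 0)
J = Rational(-12, 5) (J = Mul(Rational(1, 5), -12) = Rational(-12, 5) ≈ -2.4000)
S = 2 (S = Add(Mul(2, 1), 0) = Add(2, 0) = 2)
Mul(Mul(S, J), Pow(-19, -1)) = Mul(Mul(2, Rational(-12, 5)), Pow(-19, -1)) = Mul(Rational(-24, 5), Rational(-1, 19)) = Rational(24, 95)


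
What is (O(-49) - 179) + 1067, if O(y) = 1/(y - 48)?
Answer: 86135/97 ≈ 887.99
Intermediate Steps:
O(y) = 1/(-48 + y)
(O(-49) - 179) + 1067 = (1/(-48 - 49) - 179) + 1067 = (1/(-97) - 179) + 1067 = (-1/97 - 179) + 1067 = -17364/97 + 1067 = 86135/97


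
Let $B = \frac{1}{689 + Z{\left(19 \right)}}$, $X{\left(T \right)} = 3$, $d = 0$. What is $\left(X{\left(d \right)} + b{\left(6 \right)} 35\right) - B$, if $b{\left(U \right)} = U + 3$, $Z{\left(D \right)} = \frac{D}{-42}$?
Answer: $\frac{9196200}{28919} \approx 318.0$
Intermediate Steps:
$Z{\left(D \right)} = - \frac{D}{42}$ ($Z{\left(D \right)} = D \left(- \frac{1}{42}\right) = - \frac{D}{42}$)
$b{\left(U \right)} = 3 + U$
$B = \frac{42}{28919}$ ($B = \frac{1}{689 - \frac{19}{42}} = \frac{1}{\frac{28919}{42}} = \frac{42}{28919} \approx 0.0014523$)
$\left(X{\left(d \right)} + b{\left(6 \right)} 35\right) - B = \left(3 + \left(3 + 6\right) 35\right) - \frac{42}{28919} = \left(3 + 9 \cdot 35\right) - \frac{42}{28919} = \left(3 + 315\right) - \frac{42}{28919} = 318 - \frac{42}{28919} = \frac{9196200}{28919}$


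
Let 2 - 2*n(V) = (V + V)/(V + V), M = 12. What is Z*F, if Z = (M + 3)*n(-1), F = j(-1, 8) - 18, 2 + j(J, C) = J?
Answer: -315/2 ≈ -157.50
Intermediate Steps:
j(J, C) = -2 + J
n(V) = 1/2 (n(V) = 1 - (V + V)/(2*(V + V)) = 1 - 2*V/(2*(2*V)) = 1 - 2*V*1/(2*V)/2 = 1 - 1/2*1 = 1 - 1/2 = 1/2)
F = -21 (F = (-2 - 1) - 18 = -3 - 18 = -21)
Z = 15/2 (Z = (12 + 3)*(1/2) = 15*(1/2) = 15/2 ≈ 7.5000)
Z*F = (15/2)*(-21) = -315/2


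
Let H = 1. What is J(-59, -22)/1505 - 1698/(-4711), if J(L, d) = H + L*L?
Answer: 2708456/1012865 ≈ 2.6741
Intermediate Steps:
J(L, d) = 1 + L**2 (J(L, d) = 1 + L*L = 1 + L**2)
J(-59, -22)/1505 - 1698/(-4711) = (1 + (-59)**2)/1505 - 1698/(-4711) = (1 + 3481)*(1/1505) - 1698*(-1/4711) = 3482*(1/1505) + 1698/4711 = 3482/1505 + 1698/4711 = 2708456/1012865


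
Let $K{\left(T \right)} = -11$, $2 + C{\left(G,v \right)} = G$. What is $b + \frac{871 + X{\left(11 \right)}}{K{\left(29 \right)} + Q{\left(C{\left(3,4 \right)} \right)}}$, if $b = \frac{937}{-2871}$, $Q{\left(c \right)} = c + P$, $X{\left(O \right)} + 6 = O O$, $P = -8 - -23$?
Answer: $\frac{2826121}{14355} \approx 196.87$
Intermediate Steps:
$C{\left(G,v \right)} = -2 + G$
$P = 15$ ($P = -8 + 23 = 15$)
$X{\left(O \right)} = -6 + O^{2}$ ($X{\left(O \right)} = -6 + O O = -6 + O^{2}$)
$Q{\left(c \right)} = 15 + c$ ($Q{\left(c \right)} = c + 15 = 15 + c$)
$b = - \frac{937}{2871}$ ($b = 937 \left(- \frac{1}{2871}\right) = - \frac{937}{2871} \approx -0.32637$)
$b + \frac{871 + X{\left(11 \right)}}{K{\left(29 \right)} + Q{\left(C{\left(3,4 \right)} \right)}} = - \frac{937}{2871} + \frac{871 - \left(6 - 11^{2}\right)}{-11 + \left(15 + \left(-2 + 3\right)\right)} = - \frac{937}{2871} + \frac{871 + \left(-6 + 121\right)}{-11 + \left(15 + 1\right)} = - \frac{937}{2871} + \frac{871 + 115}{-11 + 16} = - \frac{937}{2871} + \frac{986}{5} = \frac{2826121}{14355}$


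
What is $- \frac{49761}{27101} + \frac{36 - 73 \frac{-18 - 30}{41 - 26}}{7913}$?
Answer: $- \frac{47128337}{26152465} \approx -1.8021$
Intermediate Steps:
$- \frac{49761}{27101} + \frac{36 - 73 \frac{-18 - 30}{41 - 26}}{7913} = \left(-49761\right) \frac{1}{27101} + \left(36 - 73 \left(- \frac{48}{15}\right)\right) \frac{1}{7913} = - \frac{49761}{27101} + \left(36 - 73 \left(\left(-48\right) \frac{1}{15}\right)\right) \frac{1}{7913} = - \frac{49761}{27101} + \left(36 - - \frac{1168}{5}\right) \frac{1}{7913} = - \frac{49761}{27101} + \left(36 + \frac{1168}{5}\right) \frac{1}{7913} = - \frac{49761}{27101} + \frac{1348}{5} \cdot \frac{1}{7913} = - \frac{49761}{27101} + \frac{1348}{39565} = - \frac{47128337}{26152465}$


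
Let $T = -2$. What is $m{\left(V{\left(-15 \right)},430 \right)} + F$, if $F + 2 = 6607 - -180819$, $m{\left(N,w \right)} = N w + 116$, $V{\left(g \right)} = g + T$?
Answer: $180230$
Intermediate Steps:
$V{\left(g \right)} = -2 + g$ ($V{\left(g \right)} = g - 2 = -2 + g$)
$m{\left(N,w \right)} = 116 + N w$
$F = 187424$ ($F = -2 + \left(6607 - -180819\right) = -2 + \left(6607 + 180819\right) = -2 + 187426 = 187424$)
$m{\left(V{\left(-15 \right)},430 \right)} + F = \left(116 + \left(-2 - 15\right) 430\right) + 187424 = \left(116 - 7310\right) + 187424 = -7194 + 187424 = 180230$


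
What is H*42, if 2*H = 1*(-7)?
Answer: -147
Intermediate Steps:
H = -7/2 (H = (1*(-7))/2 = (1/2)*(-7) = -7/2 ≈ -3.5000)
H*42 = -7/2*42 = -147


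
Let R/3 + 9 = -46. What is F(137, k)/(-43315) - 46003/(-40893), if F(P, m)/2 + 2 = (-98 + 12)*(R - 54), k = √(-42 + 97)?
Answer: 452425993/1771280295 ≈ 0.25542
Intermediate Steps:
R = -165 (R = -27 + 3*(-46) = -27 - 138 = -165)
k = √55 ≈ 7.4162
F(P, m) = 37664 (F(P, m) = -4 + 2*((-98 + 12)*(-165 - 54)) = -4 + 2*(-86*(-219)) = -4 + 2*18834 = -4 + 37668 = 37664)
F(137, k)/(-43315) - 46003/(-40893) = 37664/(-43315) - 46003/(-40893) = 37664*(-1/43315) - 46003*(-1/40893) = -37664/43315 + 46003/40893 = 452425993/1771280295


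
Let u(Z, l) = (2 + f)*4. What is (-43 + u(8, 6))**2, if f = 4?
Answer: 361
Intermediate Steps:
u(Z, l) = 24 (u(Z, l) = (2 + 4)*4 = 6*4 = 24)
(-43 + u(8, 6))**2 = (-43 + 24)**2 = (-19)**2 = 361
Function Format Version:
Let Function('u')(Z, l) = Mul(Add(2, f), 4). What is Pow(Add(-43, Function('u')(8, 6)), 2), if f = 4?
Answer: 361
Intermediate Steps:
Function('u')(Z, l) = 24 (Function('u')(Z, l) = Mul(Add(2, 4), 4) = Mul(6, 4) = 24)
Pow(Add(-43, Function('u')(8, 6)), 2) = Pow(Add(-43, 24), 2) = Pow(-19, 2) = 361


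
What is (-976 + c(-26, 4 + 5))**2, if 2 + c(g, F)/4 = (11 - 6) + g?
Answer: 1140624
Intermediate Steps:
c(g, F) = 12 + 4*g (c(g, F) = -8 + 4*((11 - 6) + g) = -8 + 4*(5 + g) = -8 + (20 + 4*g) = 12 + 4*g)
(-976 + c(-26, 4 + 5))**2 = (-976 + (12 + 4*(-26)))**2 = (-976 + (12 - 104))**2 = (-976 - 92)**2 = (-1068)**2 = 1140624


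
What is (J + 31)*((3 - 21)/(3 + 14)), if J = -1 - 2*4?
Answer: -396/17 ≈ -23.294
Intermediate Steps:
J = -9 (J = -1 - 8 = -9)
(J + 31)*((3 - 21)/(3 + 14)) = (-9 + 31)*((3 - 21)/(3 + 14)) = 22*(-18/17) = -396/17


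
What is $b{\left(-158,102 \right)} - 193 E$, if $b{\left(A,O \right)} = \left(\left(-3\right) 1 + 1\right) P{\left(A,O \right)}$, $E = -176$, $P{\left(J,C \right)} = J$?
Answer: $34284$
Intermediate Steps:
$b{\left(A,O \right)} = - 2 A$ ($b{\left(A,O \right)} = \left(\left(-3\right) 1 + 1\right) A = \left(-3 + 1\right) A = - 2 A$)
$b{\left(-158,102 \right)} - 193 E = \left(-2\right) \left(-158\right) - -33968 = 316 + 33968 = 34284$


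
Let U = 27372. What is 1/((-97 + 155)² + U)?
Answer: 1/30736 ≈ 3.2535e-5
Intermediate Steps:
1/((-97 + 155)² + U) = 1/((-97 + 155)² + 27372) = 1/(58² + 27372) = 1/(3364 + 27372) = 1/30736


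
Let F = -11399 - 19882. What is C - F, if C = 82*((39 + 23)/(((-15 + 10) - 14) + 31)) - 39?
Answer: 94997/3 ≈ 31666.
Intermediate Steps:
C = 1154/3 (C = 82*(62/((-5 - 14) + 31)) - 39 = 82*(62/(-19 + 31)) - 39 = 82*(62/12) - 39 = 82*(62*(1/12)) - 39 = 82*(31/6) - 39 = 1271/3 - 39 = 1154/3 ≈ 384.67)
F = -31281
C - F = 1154/3 - 1*(-31281) = 1154/3 + 31281 = 94997/3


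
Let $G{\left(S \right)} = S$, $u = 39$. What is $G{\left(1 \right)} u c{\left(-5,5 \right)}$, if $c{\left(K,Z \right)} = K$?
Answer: $-195$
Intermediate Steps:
$G{\left(1 \right)} u c{\left(-5,5 \right)} = 1 \cdot 39 \left(-5\right) = 39 \left(-5\right) = -195$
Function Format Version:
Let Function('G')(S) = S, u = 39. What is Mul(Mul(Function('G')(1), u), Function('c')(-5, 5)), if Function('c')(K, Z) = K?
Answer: -195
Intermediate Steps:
Mul(Mul(Function('G')(1), u), Function('c')(-5, 5)) = Mul(Mul(1, 39), -5) = Mul(39, -5) = -195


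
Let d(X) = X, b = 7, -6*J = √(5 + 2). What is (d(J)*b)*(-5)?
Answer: 35*√7/6 ≈ 15.434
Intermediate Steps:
J = -√7/6 (J = -√(5 + 2)/6 = -√7/6 ≈ -0.44096)
(d(J)*b)*(-5) = (-√7/6*7)*(-5) = -7*√7/6*(-5) = 35*√7/6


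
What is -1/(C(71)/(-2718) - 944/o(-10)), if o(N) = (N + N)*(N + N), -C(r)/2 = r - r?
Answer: 25/59 ≈ 0.42373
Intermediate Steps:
C(r) = 0 (C(r) = -2*(r - r) = -2*0 = 0)
o(N) = 4*N² (o(N) = (2*N)*(2*N) = 4*N²)
-1/(C(71)/(-2718) - 944/o(-10)) = -1/(0/(-2718) - 944/(4*(-10)²)) = -1/(0*(-1/2718) - 944/(4*100)) = -1/(0 - 944/400) = -1/(0 - 944*1/400) = -1/(0 - 59/25) = -1/(-59/25) = -1*(-25/59) = 25/59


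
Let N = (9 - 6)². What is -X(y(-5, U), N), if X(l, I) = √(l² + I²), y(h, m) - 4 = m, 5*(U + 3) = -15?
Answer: -√85 ≈ -9.2195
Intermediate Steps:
U = -6 (U = -3 + (⅕)*(-15) = -3 - 3 = -6)
y(h, m) = 4 + m
N = 9 (N = 3² = 9)
X(l, I) = √(I² + l²)
-X(y(-5, U), N) = -√(9² + (4 - 6)²) = -√(81 + (-2)²) = -√(81 + 4) = -√85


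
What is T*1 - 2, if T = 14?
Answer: 12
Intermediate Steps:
T*1 - 2 = 14*1 - 2 = 14 - 2 = 12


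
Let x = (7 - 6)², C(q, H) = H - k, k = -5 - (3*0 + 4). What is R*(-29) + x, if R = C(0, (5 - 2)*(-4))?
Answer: 88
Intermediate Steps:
k = -9 (k = -5 - (0 + 4) = -5 - 1*4 = -5 - 4 = -9)
C(q, H) = 9 + H (C(q, H) = H - 1*(-9) = H + 9 = 9 + H)
R = -3 (R = 9 + (5 - 2)*(-4) = 9 + 3*(-4) = 9 - 12 = -3)
x = 1 (x = 1² = 1)
R*(-29) + x = -3*(-29) + 1 = 87 + 1 = 88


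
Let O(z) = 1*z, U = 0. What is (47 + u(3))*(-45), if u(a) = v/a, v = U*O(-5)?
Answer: -2115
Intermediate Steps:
O(z) = z
v = 0 (v = 0*(-5) = 0)
u(a) = 0 (u(a) = 0/a = 0)
(47 + u(3))*(-45) = (47 + 0)*(-45) = 47*(-45) = -2115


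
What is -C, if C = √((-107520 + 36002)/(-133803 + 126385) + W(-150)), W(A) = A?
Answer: -I*√1930872019/3709 ≈ -11.847*I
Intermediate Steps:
C = I*√1930872019/3709 (C = √((-107520 + 36002)/(-133803 + 126385) - 150) = √(-71518/(-7418) - 150) = √(-71518*(-1/7418) - 150) = √(35759/3709 - 150) = √(-520591/3709) = I*√1930872019/3709 ≈ 11.847*I)
-C = -I*√1930872019/3709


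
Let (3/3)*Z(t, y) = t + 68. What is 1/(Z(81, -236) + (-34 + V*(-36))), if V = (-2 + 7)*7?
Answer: -1/1145 ≈ -0.00087336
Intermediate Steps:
Z(t, y) = 68 + t (Z(t, y) = t + 68 = 68 + t)
V = 35 (V = 5*7 = 35)
1/(Z(81, -236) + (-34 + V*(-36))) = 1/((68 + 81) + (-34 + 35*(-36))) = 1/(149 + (-34 - 1260)) = 1/(149 - 1294) = 1/(-1145) = -1/1145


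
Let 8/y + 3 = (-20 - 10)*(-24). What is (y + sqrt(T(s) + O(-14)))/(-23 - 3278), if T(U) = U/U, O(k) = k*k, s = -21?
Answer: -8/2366817 - sqrt(197)/3301 ≈ -0.0042553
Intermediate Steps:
O(k) = k**2
T(U) = 1
y = 8/717 (y = 8/(-3 + (-20 - 10)*(-24)) = 8/(-3 - 30*(-24)) = 8/(-3 + 720) = 8/717 ≈ 0.011158)
(y + sqrt(T(s) + O(-14)))/(-23 - 3278) = (8/717 + sqrt(1 + (-14)**2))/(-23 - 3278) = (8/717 + sqrt(1 + 196))/(-3301) = (8/717 + sqrt(197))*(-1/3301) = -8/2366817 - sqrt(197)/3301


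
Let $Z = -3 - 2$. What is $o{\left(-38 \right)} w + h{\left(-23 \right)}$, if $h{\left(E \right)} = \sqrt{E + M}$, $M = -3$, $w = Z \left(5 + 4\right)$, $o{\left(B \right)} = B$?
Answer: $1710 + i \sqrt{26} \approx 1710.0 + 5.099 i$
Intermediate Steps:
$Z = -5$ ($Z = -3 - 2 = -5$)
$w = -45$ ($w = - 5 \left(5 + 4\right) = \left(-5\right) 9 = -45$)
$h{\left(E \right)} = \sqrt{-3 + E}$ ($h{\left(E \right)} = \sqrt{E - 3} = \sqrt{-3 + E}$)
$o{\left(-38 \right)} w + h{\left(-23 \right)} = \left(-38\right) \left(-45\right) + \sqrt{-3 - 23} = 1710 + \sqrt{-26} = 1710 + i \sqrt{26}$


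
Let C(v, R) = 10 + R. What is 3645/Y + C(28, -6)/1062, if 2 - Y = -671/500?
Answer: 322583614/295767 ≈ 1090.7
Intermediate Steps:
Y = 1671/500 (Y = 2 - (-671)/500 = 2 - 1*(-671/500) = 2 + 671/500 = 1671/500 ≈ 3.3420)
3645/Y + C(28, -6)/1062 = 3645/(1671/500) + (10 - 6)/1062 = 3645*(500/1671) + 4*(1/1062) = 607500/557 + 2/531 = 322583614/295767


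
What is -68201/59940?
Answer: -68201/59940 ≈ -1.1378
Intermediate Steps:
-68201/59940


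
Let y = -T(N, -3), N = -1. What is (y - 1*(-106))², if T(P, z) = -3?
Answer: 11881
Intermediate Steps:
y = 3 (y = -1*(-3) = 3)
(y - 1*(-106))² = (3 - 1*(-106))² = (3 + 106)² = 109² = 11881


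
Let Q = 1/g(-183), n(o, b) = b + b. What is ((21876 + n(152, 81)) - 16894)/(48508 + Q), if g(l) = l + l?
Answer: 1882704/17753927 ≈ 0.10604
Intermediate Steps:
g(l) = 2*l
n(o, b) = 2*b
Q = -1/366 (Q = 1/(2*(-183)) = 1/(-366) = -1/366 ≈ -0.0027322)
((21876 + n(152, 81)) - 16894)/(48508 + Q) = ((21876 + 2*81) - 16894)/(48508 - 1/366) = ((21876 + 162) - 16894)/(17753927/366) = (22038 - 16894)*(366/17753927) = 5144*(366/17753927) = 1882704/17753927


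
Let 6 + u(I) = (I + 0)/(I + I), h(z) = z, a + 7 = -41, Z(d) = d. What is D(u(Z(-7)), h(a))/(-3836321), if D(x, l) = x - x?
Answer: 0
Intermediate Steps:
a = -48 (a = -7 - 41 = -48)
u(I) = -11/2 (u(I) = -6 + (I + 0)/(I + I) = -6 + I/((2*I)) = -6 + I*(1/(2*I)) = -6 + 1/2 = -11/2)
D(x, l) = 0
D(u(Z(-7)), h(a))/(-3836321) = 0/(-3836321) = 0*(-1/3836321) = 0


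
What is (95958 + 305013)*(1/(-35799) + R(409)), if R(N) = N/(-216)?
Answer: -652335576533/859176 ≈ -7.5926e+5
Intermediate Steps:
R(N) = -N/216 (R(N) = N*(-1/216) = -N/216)
(95958 + 305013)*(1/(-35799) + R(409)) = (95958 + 305013)*(1/(-35799) - 1/216*409) = 400971*(-1/35799 - 409/216) = 400971*(-4880669/2577528) = -652335576533/859176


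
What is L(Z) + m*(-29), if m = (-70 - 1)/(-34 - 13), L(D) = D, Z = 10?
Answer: -1589/47 ≈ -33.809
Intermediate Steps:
m = 71/47 (m = -71/(-47) = -71*(-1/47) = 71/47 ≈ 1.5106)
L(Z) + m*(-29) = 10 + (71/47)*(-29) = 10 - 2059/47 = -1589/47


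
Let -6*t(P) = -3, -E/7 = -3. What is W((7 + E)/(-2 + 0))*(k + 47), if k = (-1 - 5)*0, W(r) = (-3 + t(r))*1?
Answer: -235/2 ≈ -117.50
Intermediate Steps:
E = 21 (E = -7*(-3) = 21)
t(P) = ½ (t(P) = -⅙*(-3) = ½)
W(r) = -5/2 (W(r) = (-3 + ½)*1 = -5/2*1 = -5/2)
k = 0 (k = -6*0 = 0)
W((7 + E)/(-2 + 0))*(k + 47) = -5*(0 + 47)/2 = -5/2*47 = -235/2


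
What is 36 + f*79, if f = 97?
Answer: 7699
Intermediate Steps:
36 + f*79 = 36 + 97*79 = 36 + 7663 = 7699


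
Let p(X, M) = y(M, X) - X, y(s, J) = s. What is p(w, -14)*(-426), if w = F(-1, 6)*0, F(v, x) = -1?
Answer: 5964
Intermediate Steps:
w = 0 (w = -1*0 = 0)
p(X, M) = M - X
p(w, -14)*(-426) = (-14 - 1*0)*(-426) = (-14 + 0)*(-426) = -14*(-426) = 5964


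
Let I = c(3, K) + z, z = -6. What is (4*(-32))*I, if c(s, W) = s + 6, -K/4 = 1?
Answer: -384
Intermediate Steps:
K = -4 (K = -4*1 = -4)
c(s, W) = 6 + s
I = 3 (I = (6 + 3) - 6 = 9 - 6 = 3)
(4*(-32))*I = (4*(-32))*3 = -128*3 = -384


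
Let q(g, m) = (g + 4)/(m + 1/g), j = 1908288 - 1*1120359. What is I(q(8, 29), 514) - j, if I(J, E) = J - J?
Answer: -787929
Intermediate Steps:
j = 787929 (j = 1908288 - 1120359 = 787929)
q(g, m) = (4 + g)/(m + 1/g)
I(J, E) = 0
I(q(8, 29), 514) - j = 0 - 1*787929 = 0 - 787929 = -787929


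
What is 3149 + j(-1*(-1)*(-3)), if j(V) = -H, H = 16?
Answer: 3133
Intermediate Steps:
j(V) = -16 (j(V) = -1*16 = -16)
3149 + j(-1*(-1)*(-3)) = 3149 - 16 = 3133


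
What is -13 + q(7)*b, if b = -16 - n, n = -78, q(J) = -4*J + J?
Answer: -1315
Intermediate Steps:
q(J) = -3*J
b = 62 (b = -16 - 1*(-78) = -16 + 78 = 62)
-13 + q(7)*b = -13 - 3*7*62 = -13 - 21*62 = -13 - 1302 = -1315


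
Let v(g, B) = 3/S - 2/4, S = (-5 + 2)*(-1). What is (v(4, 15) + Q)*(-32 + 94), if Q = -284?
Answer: -17577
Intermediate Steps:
S = 3 (S = -3*(-1) = 3)
v(g, B) = ½ (v(g, B) = 3/3 - 2/4 = 3*(⅓) - 2*¼ = 1 - ½ = ½)
(v(4, 15) + Q)*(-32 + 94) = (½ - 284)*(-32 + 94) = -567/2*62 = -17577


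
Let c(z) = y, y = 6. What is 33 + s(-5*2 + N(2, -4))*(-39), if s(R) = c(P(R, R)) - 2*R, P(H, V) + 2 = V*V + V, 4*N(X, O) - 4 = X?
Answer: -864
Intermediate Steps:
N(X, O) = 1 + X/4
P(H, V) = -2 + V + V² (P(H, V) = -2 + (V*V + V) = -2 + (V² + V) = -2 + (V + V²) = -2 + V + V²)
c(z) = 6
s(R) = 6 - 2*R
33 + s(-5*2 + N(2, -4))*(-39) = 33 + (6 - 2*(-5*2 + (1 + (¼)*2)))*(-39) = 33 + (6 - 2*(-10 + (1 + ½)))*(-39) = 33 + (6 - 2*(-10 + 3/2))*(-39) = 33 + (6 - 2*(-17/2))*(-39) = 33 + (6 + 17)*(-39) = 33 + 23*(-39) = 33 - 897 = -864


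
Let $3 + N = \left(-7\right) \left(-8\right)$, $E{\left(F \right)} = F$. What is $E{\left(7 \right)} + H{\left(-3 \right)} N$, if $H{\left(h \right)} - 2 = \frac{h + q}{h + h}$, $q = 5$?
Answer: $\frac{286}{3} \approx 95.333$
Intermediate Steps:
$N = 53$ ($N = -3 - -56 = -3 + 56 = 53$)
$H{\left(h \right)} = 2 + \frac{5 + h}{2 h}$ ($H{\left(h \right)} = 2 + \frac{h + 5}{h + h} = 2 + \frac{5 + h}{2 h}$)
$E{\left(7 \right)} + H{\left(-3 \right)} N = 7 + \frac{5 \left(1 - 3\right)}{2 \left(-3\right)} 53 = 7 + \frac{5}{2} \left(- \frac{1}{3}\right) \left(-2\right) 53 = 7 + \frac{5}{3} \cdot 53 = 7 + \frac{265}{3} = \frac{286}{3}$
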